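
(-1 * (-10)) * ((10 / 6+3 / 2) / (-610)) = -19 / 366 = -0.05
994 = 994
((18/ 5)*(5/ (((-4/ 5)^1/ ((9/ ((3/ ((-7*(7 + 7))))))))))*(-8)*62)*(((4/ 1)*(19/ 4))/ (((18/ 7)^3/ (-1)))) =3666415.93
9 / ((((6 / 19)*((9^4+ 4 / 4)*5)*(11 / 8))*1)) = 114 / 180455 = 0.00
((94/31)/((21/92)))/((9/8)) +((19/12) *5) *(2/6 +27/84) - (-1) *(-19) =-188267/93744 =-2.01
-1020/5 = -204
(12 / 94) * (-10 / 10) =-6 / 47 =-0.13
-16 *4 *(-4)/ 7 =256/ 7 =36.57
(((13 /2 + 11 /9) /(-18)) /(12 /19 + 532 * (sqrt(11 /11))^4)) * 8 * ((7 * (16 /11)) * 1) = -73948 /1127115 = -0.07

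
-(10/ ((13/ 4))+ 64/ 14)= -696/ 91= -7.65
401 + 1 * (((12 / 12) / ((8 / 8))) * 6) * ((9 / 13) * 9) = 5699 / 13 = 438.38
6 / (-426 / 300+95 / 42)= 1575 / 221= 7.13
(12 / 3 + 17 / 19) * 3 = 279 / 19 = 14.68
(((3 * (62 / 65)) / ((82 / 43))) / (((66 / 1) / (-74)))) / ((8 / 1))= -49321 / 234520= -0.21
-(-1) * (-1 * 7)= -7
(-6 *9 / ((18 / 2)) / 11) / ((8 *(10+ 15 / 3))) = -1 / 220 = -0.00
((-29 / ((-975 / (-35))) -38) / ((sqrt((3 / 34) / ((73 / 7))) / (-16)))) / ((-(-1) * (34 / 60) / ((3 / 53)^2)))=730848 * sqrt(52122) / 4345523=38.40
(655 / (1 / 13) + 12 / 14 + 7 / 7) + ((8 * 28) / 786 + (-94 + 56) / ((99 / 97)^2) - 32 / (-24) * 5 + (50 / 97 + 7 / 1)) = 7405712913737 / 871789149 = 8494.84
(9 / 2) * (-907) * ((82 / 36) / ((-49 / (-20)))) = -185935 / 49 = -3794.59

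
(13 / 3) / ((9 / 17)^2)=3757 / 243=15.46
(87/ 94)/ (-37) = -87/ 3478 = -0.03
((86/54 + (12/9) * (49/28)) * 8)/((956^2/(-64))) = -3392/1542267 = -0.00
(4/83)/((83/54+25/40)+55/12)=864/120931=0.01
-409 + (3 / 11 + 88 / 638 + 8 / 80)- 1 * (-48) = -1149961 / 3190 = -360.49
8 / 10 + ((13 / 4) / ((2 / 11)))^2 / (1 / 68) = 1738229 / 80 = 21727.86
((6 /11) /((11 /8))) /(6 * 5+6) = 4 /363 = 0.01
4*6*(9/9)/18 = 4/3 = 1.33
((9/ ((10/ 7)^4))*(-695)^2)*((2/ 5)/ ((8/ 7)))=365319.05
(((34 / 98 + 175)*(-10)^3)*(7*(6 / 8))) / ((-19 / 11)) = 70884000 / 133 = 532962.41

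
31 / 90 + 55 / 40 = 619 / 360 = 1.72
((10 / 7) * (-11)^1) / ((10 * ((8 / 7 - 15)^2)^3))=-184877 / 832972004929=-0.00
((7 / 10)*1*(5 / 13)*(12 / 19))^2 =1764 / 61009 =0.03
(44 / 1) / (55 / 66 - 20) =-264 / 115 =-2.30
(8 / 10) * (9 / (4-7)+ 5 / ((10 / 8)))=4 / 5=0.80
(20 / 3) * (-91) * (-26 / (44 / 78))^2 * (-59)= 9200640540 / 121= 76038351.57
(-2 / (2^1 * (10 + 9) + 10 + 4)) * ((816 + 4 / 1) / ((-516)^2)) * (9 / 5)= -41 / 192296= -0.00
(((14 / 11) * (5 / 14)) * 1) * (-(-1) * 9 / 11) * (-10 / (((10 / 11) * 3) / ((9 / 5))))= -27 / 11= -2.45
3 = 3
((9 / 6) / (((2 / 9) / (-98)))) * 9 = -11907 / 2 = -5953.50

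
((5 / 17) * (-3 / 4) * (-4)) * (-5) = -75 / 17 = -4.41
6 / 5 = 1.20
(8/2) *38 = 152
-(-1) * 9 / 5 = 9 / 5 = 1.80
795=795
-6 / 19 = -0.32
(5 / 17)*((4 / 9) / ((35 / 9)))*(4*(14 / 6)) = 16 / 51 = 0.31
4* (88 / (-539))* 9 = -288 / 49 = -5.88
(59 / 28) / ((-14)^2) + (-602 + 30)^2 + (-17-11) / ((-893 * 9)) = 14431123638151 / 44107056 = 327184.01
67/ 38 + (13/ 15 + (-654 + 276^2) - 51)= 75473.63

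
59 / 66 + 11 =785 / 66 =11.89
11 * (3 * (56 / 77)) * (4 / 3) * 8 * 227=58112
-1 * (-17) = 17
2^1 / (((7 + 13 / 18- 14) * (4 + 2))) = -6 / 113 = -0.05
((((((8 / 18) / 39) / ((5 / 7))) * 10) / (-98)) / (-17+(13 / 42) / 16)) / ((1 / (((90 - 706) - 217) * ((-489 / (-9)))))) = -17379712 / 4005261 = -4.34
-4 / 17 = -0.24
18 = 18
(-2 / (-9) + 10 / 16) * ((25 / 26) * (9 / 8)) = 0.92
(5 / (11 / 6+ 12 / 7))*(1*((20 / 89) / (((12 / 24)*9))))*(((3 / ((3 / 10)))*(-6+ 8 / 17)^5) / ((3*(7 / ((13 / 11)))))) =-381630091648000 / 1864043644023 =-204.73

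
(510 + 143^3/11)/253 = 266347/253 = 1052.75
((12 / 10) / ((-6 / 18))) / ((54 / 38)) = -38 / 15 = -2.53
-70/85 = -14/17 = -0.82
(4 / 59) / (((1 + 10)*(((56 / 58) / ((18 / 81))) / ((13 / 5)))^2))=142129 / 64397025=0.00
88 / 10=44 / 5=8.80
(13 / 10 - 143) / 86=-1417 / 860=-1.65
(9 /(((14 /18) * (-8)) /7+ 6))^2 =6561 /2116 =3.10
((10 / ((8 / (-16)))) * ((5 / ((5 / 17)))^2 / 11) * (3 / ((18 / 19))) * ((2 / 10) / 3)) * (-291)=1065254 / 33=32280.42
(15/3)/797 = 5/797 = 0.01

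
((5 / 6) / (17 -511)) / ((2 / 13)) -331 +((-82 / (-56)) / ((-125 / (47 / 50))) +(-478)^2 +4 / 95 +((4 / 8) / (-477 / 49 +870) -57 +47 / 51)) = 271743101152618481 / 1191349162500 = 228096.94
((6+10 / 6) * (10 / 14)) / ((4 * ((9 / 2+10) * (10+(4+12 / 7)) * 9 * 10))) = 23 / 344520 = 0.00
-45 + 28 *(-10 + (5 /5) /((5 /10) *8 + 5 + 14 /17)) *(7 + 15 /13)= -5003799 /2171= -2304.84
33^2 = 1089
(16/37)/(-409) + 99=1498151/15133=99.00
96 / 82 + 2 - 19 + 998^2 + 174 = 40842649 / 41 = 996162.17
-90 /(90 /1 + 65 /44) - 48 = -39432 /805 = -48.98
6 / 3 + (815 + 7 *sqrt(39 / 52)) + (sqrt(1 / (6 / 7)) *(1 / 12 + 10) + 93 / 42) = 7 *sqrt(3) / 2 + 121 *sqrt(42) / 72 + 11469 / 14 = 836.17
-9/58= -0.16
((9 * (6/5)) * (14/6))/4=63/10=6.30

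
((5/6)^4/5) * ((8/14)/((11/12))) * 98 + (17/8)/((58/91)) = 1271459/137808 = 9.23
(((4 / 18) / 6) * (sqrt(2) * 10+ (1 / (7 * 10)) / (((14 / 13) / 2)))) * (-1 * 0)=0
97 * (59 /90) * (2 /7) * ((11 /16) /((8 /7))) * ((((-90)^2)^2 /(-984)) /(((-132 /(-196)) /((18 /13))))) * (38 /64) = -485524297125 /545792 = -889577.53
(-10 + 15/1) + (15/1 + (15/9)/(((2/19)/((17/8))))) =2575/48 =53.65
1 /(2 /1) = 1 /2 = 0.50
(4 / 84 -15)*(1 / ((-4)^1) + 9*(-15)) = 84937 / 42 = 2022.31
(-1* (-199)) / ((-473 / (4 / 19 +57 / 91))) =-0.35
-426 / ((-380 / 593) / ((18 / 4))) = 1136781 / 380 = 2991.53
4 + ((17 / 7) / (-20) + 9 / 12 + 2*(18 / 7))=342 / 35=9.77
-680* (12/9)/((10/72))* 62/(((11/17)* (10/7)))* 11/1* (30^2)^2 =-3901250304000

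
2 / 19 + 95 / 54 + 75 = 78863 / 1026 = 76.86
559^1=559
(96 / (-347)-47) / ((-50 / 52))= 49.17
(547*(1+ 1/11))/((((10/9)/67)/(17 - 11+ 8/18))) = 12753852/55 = 231888.22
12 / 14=6 / 7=0.86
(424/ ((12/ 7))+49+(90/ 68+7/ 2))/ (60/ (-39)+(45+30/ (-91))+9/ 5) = 6988345/ 1042644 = 6.70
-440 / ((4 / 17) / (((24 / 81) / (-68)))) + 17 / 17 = 9.15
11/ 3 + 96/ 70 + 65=7354/ 105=70.04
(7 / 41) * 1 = 7 / 41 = 0.17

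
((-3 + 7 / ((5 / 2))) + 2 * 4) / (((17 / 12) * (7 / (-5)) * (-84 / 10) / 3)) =1170 / 833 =1.40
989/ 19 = 52.05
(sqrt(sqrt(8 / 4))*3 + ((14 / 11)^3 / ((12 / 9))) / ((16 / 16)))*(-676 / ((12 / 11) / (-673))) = 78023582 / 121 + 1251107*2^(1 / 4) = 2132648.34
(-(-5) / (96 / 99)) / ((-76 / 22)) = -1815 / 1216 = -1.49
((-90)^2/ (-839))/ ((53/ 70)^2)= -39690000/ 2356751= -16.84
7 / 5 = 1.40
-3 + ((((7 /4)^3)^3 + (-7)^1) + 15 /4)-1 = 38453063 /262144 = 146.69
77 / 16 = 4.81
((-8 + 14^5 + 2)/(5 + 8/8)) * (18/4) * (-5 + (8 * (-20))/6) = -12773177.50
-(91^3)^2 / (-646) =567869252041 / 646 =879054569.72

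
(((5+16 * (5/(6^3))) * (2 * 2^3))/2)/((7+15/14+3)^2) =45472/129735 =0.35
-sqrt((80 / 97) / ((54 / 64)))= -16*sqrt(2910) / 873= -0.99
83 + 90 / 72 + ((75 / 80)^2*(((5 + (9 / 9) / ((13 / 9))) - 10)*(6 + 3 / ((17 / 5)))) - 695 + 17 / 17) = -635.81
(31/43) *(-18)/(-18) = 31/43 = 0.72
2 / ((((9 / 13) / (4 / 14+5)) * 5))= 962 / 315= 3.05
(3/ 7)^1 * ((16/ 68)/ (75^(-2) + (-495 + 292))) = -33750/ 67941503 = -0.00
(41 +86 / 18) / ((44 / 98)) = 101.96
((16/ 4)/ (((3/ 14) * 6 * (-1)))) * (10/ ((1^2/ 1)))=-31.11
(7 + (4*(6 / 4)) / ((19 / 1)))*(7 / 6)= 973 / 114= 8.54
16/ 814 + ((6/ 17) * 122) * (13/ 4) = 968389/ 6919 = 139.96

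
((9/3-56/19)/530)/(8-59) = -1/513570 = -0.00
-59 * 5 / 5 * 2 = -118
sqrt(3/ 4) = sqrt(3)/ 2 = 0.87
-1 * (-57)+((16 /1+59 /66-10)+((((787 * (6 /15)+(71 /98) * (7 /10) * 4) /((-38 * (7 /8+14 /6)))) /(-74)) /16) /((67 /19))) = 10244963941 /160341720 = 63.89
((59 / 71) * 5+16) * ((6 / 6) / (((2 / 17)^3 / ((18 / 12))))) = 21091509 / 1136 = 18566.47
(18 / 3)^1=6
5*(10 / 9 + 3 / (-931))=46415 / 8379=5.54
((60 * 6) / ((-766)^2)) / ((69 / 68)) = 2040 / 3373847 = 0.00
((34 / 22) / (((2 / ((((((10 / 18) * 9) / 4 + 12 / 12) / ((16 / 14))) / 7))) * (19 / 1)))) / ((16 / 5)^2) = 3825 / 3424256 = 0.00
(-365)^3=-48627125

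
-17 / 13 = -1.31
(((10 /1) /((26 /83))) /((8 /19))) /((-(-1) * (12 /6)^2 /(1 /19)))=1.00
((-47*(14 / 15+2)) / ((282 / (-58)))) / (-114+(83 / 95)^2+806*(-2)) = -2303180 / 140132349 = -0.02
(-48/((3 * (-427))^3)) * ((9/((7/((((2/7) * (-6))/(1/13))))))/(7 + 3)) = -1248/19074348335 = -0.00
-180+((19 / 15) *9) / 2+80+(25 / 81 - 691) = -635843 / 810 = -784.99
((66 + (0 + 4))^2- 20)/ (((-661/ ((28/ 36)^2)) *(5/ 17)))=-813008/ 53541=-15.18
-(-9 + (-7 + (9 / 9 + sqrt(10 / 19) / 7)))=15 - sqrt(190) / 133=14.90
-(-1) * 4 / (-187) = -0.02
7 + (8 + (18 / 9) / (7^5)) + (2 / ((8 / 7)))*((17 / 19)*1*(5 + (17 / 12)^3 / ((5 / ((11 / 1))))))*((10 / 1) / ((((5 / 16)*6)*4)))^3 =264327890159 / 4655875140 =56.77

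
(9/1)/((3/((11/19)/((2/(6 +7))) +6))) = 1113/38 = 29.29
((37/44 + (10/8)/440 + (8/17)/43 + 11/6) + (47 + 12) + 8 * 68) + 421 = 1026.69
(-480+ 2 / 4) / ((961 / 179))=-171661 / 1922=-89.31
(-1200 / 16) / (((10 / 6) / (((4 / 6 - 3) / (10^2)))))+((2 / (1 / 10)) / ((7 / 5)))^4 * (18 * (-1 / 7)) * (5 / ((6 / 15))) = -449999647053 / 336140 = -1338726.86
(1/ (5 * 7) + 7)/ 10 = 123/ 175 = 0.70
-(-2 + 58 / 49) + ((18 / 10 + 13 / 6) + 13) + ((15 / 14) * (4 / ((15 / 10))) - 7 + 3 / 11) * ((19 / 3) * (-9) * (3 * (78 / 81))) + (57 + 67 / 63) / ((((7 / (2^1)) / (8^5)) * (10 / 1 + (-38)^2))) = 36287192611 / 35266770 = 1028.93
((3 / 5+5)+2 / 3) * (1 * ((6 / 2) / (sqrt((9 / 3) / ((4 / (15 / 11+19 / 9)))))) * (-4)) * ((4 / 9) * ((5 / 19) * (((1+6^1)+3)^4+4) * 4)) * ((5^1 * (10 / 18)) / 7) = -752300800 * sqrt(2838) / 463239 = -86515.24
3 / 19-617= -11720 / 19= -616.84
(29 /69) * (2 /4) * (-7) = -1.47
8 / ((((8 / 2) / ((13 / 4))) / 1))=13 / 2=6.50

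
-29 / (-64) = 29 / 64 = 0.45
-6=-6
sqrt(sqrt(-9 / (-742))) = sqrt(3) * 742^(3 / 4) / 742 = 0.33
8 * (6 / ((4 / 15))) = 180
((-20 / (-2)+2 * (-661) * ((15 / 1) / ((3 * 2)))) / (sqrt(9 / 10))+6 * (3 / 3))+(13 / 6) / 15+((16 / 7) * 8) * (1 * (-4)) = -3295 * sqrt(10) / 3- 42209 / 630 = -3540.23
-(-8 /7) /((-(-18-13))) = 8 /217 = 0.04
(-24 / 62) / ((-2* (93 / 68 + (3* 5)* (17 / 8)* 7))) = 272 / 315487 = 0.00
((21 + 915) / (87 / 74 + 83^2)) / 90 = 296 / 196105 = 0.00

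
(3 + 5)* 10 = 80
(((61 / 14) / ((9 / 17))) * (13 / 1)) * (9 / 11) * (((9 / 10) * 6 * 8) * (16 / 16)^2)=1455948 / 385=3781.68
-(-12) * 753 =9036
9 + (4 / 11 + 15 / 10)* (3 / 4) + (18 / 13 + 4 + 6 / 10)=16.38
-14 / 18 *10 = -70 / 9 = -7.78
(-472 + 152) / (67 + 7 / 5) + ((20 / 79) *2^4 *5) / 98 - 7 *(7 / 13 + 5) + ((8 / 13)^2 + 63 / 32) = -146389536829 / 3579776928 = -40.89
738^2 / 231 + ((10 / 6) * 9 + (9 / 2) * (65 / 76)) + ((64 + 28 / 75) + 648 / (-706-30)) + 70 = 50677570751 / 20189400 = 2510.11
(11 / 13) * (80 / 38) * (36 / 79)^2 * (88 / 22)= 2280960 / 1541527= 1.48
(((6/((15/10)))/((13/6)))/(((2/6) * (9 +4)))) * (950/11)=68400/1859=36.79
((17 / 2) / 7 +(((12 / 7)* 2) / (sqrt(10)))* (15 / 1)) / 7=17 / 98 +36* sqrt(10) / 49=2.50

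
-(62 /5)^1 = -12.40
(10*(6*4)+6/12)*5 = 2405/2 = 1202.50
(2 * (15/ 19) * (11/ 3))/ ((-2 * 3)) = -55/ 57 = -0.96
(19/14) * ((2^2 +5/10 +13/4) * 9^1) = 5301/56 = 94.66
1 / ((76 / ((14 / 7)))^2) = 1 / 1444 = 0.00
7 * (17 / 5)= 119 / 5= 23.80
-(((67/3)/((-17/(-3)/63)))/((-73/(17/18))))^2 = -219961/21316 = -10.32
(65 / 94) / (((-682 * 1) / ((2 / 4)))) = -65 / 128216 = -0.00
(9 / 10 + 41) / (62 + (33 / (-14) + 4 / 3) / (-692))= 6088908 / 9010055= 0.68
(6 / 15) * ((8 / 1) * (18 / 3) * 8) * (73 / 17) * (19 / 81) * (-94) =-33376768 / 2295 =-14543.25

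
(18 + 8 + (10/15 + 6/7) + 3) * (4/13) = 2564/273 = 9.39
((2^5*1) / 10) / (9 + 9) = 8 / 45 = 0.18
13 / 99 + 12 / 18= 79 / 99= 0.80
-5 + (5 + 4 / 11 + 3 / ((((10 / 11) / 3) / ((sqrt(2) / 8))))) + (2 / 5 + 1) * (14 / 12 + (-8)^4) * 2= 11474.18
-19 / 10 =-1.90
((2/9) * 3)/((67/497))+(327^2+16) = 21496939/201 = 106949.95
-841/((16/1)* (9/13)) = -10933/144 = -75.92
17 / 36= 0.47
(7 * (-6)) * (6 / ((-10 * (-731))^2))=-63 / 13359025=-0.00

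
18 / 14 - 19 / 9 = -52 / 63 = -0.83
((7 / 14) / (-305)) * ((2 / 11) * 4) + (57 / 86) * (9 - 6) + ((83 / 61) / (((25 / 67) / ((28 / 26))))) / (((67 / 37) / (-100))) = -805992787 / 3750890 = -214.88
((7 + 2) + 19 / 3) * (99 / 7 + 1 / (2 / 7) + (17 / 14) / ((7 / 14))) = 6463 / 21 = 307.76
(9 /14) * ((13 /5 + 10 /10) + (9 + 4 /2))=657 /70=9.39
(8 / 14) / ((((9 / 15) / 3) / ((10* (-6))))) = -1200 / 7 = -171.43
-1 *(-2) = 2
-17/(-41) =17/41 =0.41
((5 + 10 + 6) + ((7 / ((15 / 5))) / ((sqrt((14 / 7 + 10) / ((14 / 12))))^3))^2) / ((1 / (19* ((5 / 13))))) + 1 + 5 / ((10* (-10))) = 33723755101 / 218350080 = 154.45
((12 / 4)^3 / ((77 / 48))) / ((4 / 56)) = 2592 / 11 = 235.64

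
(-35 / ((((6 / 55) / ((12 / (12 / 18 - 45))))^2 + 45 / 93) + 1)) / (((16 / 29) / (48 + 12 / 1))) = -12849519375 / 5557759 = -2312.00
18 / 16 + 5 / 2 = 29 / 8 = 3.62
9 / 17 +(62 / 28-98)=-22671 / 238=-95.26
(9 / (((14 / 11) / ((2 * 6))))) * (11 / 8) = 3267 / 28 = 116.68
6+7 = 13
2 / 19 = 0.11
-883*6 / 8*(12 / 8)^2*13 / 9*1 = -34437 / 16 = -2152.31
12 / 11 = 1.09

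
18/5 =3.60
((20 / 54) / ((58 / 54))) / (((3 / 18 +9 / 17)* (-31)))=-1020 / 63829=-0.02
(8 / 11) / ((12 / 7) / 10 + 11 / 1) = 280 / 4301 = 0.07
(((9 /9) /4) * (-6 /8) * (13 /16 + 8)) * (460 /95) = -9729 /1216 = -8.00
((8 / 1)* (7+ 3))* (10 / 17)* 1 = 800 / 17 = 47.06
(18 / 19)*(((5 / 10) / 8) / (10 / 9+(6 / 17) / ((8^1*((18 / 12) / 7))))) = 1377 / 30628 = 0.04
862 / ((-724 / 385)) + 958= 180861 / 362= 499.62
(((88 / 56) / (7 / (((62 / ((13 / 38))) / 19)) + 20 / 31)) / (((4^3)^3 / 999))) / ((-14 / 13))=-492063 / 122028032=-0.00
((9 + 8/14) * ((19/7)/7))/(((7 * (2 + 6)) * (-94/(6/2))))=-0.00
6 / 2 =3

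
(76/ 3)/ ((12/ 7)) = 133/ 9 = 14.78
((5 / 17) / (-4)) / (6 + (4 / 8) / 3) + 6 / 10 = 3699 / 6290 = 0.59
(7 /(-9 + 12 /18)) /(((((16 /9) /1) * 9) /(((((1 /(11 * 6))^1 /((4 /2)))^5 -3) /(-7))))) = -24044785459 /1068657131520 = -0.02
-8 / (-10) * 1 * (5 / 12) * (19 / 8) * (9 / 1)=7.12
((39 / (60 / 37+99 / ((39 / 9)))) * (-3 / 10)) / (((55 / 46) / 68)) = -27.20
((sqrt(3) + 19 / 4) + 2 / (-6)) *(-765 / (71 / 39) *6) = -1581255 / 142 - 179010 *sqrt(3) / 71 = -15502.56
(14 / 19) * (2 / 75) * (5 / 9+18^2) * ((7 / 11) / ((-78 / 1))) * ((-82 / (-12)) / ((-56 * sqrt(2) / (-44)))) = -838327 * sqrt(2) / 6002100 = -0.20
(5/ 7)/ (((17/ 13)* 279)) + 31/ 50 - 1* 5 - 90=-156672269/ 1660050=-94.38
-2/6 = -0.33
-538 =-538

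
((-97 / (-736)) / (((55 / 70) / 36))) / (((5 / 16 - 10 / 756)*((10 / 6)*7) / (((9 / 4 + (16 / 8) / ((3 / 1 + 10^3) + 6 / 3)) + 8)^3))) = 1283323732344594801 / 688642002950000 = 1863.56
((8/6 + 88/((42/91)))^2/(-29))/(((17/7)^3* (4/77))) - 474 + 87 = -298542375/142477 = -2095.37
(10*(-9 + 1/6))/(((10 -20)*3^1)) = 53/18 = 2.94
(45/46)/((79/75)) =0.93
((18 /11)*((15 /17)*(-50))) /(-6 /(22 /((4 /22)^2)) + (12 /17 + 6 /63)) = -17151750 /188191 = -91.14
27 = 27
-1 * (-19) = 19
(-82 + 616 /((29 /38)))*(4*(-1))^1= -84120 /29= -2900.69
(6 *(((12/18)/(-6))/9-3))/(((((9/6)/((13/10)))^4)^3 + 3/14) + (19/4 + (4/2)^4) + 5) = -318345035113580384/555406344314492049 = -0.57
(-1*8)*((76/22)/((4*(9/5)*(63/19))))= -7220/6237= -1.16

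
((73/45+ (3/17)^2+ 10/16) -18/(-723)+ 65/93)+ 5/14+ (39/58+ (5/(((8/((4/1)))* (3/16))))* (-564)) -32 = -1190981959414427/157788416520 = -7547.97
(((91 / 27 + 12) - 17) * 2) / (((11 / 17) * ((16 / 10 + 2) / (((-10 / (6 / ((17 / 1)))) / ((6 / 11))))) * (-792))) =-7225 / 78732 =-0.09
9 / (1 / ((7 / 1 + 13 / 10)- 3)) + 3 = 507 / 10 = 50.70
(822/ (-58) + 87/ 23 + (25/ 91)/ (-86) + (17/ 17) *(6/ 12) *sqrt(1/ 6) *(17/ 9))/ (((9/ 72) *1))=-217003420/ 2609971 + 34 *sqrt(6)/ 27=-80.06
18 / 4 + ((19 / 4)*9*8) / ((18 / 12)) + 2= 469 / 2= 234.50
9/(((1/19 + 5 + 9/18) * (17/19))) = 6498/3587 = 1.81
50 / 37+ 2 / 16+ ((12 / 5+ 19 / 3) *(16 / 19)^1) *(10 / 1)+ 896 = 16383053 / 16872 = 971.02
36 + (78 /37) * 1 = 1410 /37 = 38.11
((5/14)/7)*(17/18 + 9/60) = 197/3528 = 0.06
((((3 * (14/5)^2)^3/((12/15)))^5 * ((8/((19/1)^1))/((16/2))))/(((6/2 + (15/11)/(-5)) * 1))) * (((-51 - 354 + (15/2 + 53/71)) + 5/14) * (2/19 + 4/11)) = -155891625808424894983260098283776240205692928/38193166255950927734375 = -4081662797049071956476.88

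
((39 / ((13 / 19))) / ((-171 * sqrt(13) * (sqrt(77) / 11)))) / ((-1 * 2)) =sqrt(1001) / 546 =0.06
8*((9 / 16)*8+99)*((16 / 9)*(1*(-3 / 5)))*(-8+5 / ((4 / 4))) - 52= 12988 / 5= 2597.60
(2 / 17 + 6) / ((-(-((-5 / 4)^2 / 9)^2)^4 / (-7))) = 134595740475586510848 / 2593994140625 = 51887449.69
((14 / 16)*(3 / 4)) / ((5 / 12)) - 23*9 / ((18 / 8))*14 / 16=-3157 / 40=-78.92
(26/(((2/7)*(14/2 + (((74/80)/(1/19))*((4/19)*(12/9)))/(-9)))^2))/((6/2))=297675/116714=2.55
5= 5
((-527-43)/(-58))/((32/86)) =12255/464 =26.41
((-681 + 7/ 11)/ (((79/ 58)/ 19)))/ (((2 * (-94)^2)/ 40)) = -41236840/ 1919621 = -21.48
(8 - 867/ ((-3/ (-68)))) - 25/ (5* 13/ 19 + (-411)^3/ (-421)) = -19644.00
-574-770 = -1344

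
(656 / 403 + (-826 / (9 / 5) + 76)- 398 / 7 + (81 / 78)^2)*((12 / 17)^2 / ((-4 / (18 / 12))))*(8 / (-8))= -1730976693 / 21196994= -81.66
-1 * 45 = -45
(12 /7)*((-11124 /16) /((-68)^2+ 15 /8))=-66744 /259049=-0.26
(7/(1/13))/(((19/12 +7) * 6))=182/103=1.77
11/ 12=0.92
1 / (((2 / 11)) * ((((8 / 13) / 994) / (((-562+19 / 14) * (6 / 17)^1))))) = -239072691 / 136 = -1757887.43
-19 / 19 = -1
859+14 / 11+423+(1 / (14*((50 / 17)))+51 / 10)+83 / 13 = 129607641 / 100100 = 1294.78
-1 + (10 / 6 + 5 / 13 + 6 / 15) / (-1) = -673 / 195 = -3.45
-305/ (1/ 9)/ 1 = -2745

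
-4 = -4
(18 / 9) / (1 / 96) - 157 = 35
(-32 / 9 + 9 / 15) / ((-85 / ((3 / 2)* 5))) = 133 / 510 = 0.26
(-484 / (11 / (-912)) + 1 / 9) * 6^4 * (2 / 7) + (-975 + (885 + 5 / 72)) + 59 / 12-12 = 7488819713 / 504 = 14858769.27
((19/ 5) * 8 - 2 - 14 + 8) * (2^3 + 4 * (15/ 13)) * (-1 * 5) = -18368/ 13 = -1412.92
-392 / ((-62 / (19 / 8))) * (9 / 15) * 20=5586 / 31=180.19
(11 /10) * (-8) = -44 /5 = -8.80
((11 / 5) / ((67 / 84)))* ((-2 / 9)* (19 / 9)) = -11704 / 9045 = -1.29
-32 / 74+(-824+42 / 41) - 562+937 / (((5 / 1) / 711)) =1000127699 / 7585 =131855.99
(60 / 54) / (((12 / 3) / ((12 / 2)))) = 5 / 3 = 1.67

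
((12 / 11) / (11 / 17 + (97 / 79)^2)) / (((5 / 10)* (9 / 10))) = 2121940 / 1885983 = 1.13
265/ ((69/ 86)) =22790/ 69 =330.29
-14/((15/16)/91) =-20384/15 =-1358.93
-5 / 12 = -0.42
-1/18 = -0.06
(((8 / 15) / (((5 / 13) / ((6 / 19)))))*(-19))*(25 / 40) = -5.20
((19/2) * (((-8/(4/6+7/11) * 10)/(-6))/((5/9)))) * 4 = 30096/43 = 699.91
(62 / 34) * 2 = 62 / 17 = 3.65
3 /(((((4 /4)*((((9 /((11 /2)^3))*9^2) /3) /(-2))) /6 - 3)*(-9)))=1331 /12465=0.11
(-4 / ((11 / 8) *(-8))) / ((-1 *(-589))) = 4 / 6479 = 0.00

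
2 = 2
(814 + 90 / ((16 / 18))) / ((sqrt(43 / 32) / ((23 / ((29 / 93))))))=7830879 * sqrt(86) / 1247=58236.23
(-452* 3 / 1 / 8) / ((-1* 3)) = 113 / 2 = 56.50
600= 600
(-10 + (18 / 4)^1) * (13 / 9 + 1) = -121 / 9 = -13.44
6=6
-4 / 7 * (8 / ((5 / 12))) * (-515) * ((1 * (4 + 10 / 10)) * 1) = 197760 / 7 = 28251.43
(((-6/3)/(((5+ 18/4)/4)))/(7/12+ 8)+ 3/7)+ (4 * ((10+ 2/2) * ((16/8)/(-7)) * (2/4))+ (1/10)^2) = -8144401/1369900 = -5.95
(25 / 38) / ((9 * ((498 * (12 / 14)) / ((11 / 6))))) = 1925 / 6131376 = 0.00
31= 31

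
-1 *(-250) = 250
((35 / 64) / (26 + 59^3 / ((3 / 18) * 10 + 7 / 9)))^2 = 148225 / 3500787849511936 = 0.00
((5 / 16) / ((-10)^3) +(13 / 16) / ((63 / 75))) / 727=64979 / 48854400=0.00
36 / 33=12 / 11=1.09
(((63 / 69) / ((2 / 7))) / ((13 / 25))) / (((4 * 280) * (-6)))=-0.00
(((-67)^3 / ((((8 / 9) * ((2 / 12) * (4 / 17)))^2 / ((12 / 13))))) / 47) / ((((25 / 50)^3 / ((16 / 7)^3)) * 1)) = -97328716190208 / 209573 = -464414386.35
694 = 694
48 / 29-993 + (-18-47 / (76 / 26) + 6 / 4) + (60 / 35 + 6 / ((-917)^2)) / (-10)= -474493866101 / 463329839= -1024.10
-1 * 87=-87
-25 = -25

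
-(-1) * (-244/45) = -5.42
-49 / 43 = -1.14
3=3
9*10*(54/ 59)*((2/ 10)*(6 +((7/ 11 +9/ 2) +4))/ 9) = 17982/ 649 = 27.71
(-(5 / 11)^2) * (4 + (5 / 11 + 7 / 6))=-1.16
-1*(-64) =64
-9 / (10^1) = -9 / 10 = -0.90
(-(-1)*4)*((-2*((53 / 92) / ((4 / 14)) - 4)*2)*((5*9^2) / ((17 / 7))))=2069550 / 391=5292.97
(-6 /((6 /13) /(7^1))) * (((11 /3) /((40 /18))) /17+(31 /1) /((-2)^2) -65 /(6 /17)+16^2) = -3697967 /510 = -7250.92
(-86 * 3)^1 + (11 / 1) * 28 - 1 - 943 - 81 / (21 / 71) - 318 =-10401 / 7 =-1485.86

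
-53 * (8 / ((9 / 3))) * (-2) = 848 / 3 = 282.67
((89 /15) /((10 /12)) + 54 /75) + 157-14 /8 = 16309 /100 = 163.09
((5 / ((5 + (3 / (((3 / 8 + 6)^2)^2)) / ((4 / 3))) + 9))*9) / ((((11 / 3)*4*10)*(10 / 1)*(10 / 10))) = 20295603 / 9261709600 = 0.00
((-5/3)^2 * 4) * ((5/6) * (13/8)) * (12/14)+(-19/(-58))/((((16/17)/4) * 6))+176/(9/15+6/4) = 2833703/29232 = 96.94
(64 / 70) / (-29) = -32 / 1015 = -0.03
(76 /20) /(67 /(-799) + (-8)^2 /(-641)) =-9731021 /470415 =-20.69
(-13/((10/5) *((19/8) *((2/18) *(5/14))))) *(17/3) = -37128/95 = -390.82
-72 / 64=-9 / 8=-1.12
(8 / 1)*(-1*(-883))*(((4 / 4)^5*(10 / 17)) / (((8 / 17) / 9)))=79470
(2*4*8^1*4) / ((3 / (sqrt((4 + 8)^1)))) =512*sqrt(3) / 3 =295.60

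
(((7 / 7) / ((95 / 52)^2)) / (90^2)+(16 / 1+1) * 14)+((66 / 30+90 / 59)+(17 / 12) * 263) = 2649543008411 / 4313047500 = 614.31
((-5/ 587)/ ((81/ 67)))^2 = 112225/ 2260717209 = 0.00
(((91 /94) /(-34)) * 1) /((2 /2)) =-91 /3196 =-0.03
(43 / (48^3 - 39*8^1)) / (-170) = -43 / 18747600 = -0.00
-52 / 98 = -26 / 49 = -0.53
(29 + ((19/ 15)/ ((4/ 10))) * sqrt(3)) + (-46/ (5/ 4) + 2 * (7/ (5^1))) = -5 + 19 * sqrt(3)/ 6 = 0.48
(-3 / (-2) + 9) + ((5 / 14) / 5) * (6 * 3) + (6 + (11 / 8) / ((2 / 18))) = 1689 / 56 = 30.16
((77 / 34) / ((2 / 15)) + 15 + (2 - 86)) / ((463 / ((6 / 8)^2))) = -31833 / 503744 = -0.06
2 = 2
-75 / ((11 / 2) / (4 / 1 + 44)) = -7200 / 11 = -654.55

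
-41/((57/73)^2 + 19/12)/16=-655467/560956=-1.17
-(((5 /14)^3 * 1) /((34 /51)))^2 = -140625 /30118144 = -0.00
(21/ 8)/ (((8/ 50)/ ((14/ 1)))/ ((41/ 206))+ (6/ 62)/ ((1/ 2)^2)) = 5.91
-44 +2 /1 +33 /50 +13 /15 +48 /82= -39.89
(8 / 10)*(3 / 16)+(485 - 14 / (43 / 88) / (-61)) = 25475609 / 52460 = 485.62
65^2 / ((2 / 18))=38025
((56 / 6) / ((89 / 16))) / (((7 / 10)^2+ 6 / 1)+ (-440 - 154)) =-6400 / 2240931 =-0.00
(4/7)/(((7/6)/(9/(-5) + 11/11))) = -96/245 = -0.39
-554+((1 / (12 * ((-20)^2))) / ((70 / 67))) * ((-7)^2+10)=-186140047 / 336000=-553.99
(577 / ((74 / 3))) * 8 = 6924 / 37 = 187.14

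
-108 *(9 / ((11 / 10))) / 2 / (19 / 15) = -72900 / 209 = -348.80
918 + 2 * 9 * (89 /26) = 979.62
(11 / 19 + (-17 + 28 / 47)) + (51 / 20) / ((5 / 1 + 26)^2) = -271571497 / 17163460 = -15.82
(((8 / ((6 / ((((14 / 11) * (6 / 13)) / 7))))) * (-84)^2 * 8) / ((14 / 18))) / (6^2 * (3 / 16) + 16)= 663552 / 1859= 356.94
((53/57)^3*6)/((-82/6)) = -297754/843657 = -0.35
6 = 6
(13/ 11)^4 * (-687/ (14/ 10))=-98107035/ 102487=-957.26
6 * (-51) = -306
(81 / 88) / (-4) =-81 / 352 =-0.23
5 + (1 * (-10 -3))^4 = 28566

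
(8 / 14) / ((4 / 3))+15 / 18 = 53 / 42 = 1.26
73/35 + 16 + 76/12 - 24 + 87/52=11423/5460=2.09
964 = 964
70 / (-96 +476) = 7 / 38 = 0.18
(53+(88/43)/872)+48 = 101.00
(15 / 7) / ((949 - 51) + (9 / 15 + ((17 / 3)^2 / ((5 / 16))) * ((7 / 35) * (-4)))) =3375 / 1285823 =0.00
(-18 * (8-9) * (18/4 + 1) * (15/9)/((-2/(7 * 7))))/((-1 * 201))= 2695/134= 20.11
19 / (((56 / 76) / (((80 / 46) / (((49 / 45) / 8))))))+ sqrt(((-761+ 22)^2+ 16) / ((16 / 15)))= 2599200 / 7889+ sqrt(8192055) / 4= 1045.02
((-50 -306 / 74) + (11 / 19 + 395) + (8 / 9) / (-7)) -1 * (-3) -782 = -19384550 / 44289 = -437.68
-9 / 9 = -1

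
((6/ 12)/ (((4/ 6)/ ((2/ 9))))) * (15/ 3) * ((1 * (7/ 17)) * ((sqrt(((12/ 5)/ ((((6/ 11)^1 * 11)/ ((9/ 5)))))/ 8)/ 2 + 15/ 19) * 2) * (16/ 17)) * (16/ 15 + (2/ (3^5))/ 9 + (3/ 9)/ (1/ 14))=12289984/ 3532005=3.48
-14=-14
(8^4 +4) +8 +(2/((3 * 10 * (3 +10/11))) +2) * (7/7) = 2650961/645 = 4110.02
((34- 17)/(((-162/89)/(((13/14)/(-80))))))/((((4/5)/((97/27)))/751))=1432827643/3919104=365.60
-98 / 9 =-10.89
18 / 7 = 2.57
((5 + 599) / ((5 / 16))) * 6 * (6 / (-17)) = -347904 / 85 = -4092.99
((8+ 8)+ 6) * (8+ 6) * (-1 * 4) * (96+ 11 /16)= -119119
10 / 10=1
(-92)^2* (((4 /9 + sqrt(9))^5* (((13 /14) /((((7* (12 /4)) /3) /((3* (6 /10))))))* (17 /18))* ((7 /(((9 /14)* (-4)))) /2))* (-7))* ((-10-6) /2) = -187432303198504 /2657205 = -70537389.17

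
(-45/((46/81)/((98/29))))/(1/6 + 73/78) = -242.86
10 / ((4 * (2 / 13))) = 65 / 4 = 16.25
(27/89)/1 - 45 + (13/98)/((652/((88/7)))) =-222393275/4975901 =-44.69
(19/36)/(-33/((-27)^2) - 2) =-513/1988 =-0.26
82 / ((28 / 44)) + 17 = 145.86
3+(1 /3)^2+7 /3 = 49 /9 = 5.44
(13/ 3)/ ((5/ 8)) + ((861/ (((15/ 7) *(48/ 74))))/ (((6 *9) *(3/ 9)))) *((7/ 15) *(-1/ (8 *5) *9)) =478069/ 144000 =3.32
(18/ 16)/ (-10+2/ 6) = -27/ 232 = -0.12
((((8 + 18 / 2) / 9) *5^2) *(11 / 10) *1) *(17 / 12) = 15895 / 216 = 73.59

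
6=6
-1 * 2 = -2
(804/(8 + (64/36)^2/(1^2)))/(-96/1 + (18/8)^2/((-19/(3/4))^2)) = -250770816/334148797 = -0.75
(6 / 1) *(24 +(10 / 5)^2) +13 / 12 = 2029 / 12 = 169.08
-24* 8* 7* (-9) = 12096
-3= -3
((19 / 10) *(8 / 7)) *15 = 228 / 7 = 32.57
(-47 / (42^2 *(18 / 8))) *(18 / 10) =-47 / 2205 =-0.02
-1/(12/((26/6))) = -0.36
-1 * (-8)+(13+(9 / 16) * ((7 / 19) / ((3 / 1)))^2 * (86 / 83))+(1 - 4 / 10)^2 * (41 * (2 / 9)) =145553003 / 5992600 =24.29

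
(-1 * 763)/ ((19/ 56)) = -42728/ 19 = -2248.84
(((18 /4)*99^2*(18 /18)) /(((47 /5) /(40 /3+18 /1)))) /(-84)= -49005 /28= -1750.18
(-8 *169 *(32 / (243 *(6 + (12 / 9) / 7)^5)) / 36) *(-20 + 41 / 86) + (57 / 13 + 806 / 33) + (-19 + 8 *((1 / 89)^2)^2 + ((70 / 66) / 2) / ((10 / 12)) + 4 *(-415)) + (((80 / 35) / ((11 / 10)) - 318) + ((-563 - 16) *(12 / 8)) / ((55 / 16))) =-28472590763383437464054 / 12836357246597259375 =-2218.12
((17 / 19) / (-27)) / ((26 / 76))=-34 / 351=-0.10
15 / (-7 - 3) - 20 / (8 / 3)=-9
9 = 9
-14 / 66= -7 / 33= -0.21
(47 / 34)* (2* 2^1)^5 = 24064 / 17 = 1415.53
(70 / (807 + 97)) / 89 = 35 / 40228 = 0.00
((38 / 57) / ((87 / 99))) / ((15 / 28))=616 / 435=1.42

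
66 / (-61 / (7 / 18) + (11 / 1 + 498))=462 / 2465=0.19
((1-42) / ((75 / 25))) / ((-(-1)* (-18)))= 41 / 54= 0.76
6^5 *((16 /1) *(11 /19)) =1368576 /19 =72030.32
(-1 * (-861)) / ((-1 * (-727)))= 861 / 727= 1.18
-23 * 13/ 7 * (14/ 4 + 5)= -5083/ 14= -363.07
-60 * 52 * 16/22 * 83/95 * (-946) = 35632896/19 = 1875415.58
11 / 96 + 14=1355 / 96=14.11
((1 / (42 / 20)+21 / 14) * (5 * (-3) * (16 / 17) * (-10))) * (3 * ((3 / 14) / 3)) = 49800 / 833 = 59.78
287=287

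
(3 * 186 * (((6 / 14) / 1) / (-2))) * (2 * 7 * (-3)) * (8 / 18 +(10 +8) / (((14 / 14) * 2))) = 47430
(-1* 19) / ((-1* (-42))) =-19 / 42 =-0.45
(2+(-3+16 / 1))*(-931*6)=-83790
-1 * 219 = -219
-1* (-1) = 1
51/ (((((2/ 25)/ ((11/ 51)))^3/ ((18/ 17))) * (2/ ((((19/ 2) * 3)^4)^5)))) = 2725807580268232833840507669225159083296875/ 41213231104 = 66139138020742961882392570000000.00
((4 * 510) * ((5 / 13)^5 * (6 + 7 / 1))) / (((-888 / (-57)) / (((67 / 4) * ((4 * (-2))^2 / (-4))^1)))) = -4057687500 / 1056757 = -3839.75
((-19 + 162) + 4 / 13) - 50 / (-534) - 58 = 296428 / 3471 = 85.40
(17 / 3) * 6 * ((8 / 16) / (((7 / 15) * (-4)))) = -255 / 28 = -9.11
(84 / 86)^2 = 1764 / 1849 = 0.95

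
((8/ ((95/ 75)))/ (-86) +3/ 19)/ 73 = 69/ 59641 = 0.00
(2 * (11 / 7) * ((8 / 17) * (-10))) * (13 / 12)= -5720 / 357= -16.02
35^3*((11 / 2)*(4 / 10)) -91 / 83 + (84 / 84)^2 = 7828967 / 83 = 94324.90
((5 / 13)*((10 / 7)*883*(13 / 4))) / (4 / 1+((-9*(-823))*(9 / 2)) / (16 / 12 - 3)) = -110375 / 1399643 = -0.08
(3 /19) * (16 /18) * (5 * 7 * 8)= 2240 /57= 39.30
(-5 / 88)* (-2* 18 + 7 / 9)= 1585 / 792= 2.00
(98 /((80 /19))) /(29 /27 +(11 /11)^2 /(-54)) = 441 /20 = 22.05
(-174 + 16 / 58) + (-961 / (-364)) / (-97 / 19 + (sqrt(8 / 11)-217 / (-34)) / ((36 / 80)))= -4470574186211045 / 25778877026812-3007805070* sqrt(22) / 222231698507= -173.48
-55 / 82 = -0.67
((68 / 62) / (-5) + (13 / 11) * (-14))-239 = -436079 / 1705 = -255.76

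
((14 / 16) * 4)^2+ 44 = 225 / 4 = 56.25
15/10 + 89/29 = 265/58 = 4.57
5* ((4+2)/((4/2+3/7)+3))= 105/19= 5.53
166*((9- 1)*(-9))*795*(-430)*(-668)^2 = 1823178092428800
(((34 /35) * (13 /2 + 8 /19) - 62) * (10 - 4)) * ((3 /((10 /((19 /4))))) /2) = -330831 /1400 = -236.31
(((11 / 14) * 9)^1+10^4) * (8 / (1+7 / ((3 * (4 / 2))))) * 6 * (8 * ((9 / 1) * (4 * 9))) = 52291671552 / 91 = 574633753.32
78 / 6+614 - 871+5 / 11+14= -2525 / 11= -229.55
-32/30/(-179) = 16/2685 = 0.01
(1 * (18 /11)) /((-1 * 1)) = -18 /11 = -1.64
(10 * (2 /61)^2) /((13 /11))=440 /48373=0.01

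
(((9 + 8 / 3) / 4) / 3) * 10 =175 / 18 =9.72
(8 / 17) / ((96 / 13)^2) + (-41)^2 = 32920873 / 19584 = 1681.01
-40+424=384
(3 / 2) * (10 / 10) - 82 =-161 / 2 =-80.50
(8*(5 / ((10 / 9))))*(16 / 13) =576 / 13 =44.31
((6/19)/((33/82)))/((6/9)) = 246/209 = 1.18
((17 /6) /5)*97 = 1649 /30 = 54.97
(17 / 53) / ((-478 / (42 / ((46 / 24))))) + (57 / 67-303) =-5898194232 / 19519847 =-302.16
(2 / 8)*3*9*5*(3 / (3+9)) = 135 / 16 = 8.44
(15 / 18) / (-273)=-0.00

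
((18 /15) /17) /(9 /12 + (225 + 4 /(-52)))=0.00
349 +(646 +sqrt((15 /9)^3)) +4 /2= 5 * sqrt(15) /9 +997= 999.15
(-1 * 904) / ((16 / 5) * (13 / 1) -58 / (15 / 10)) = -3390 / 11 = -308.18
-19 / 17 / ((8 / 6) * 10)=-57 / 680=-0.08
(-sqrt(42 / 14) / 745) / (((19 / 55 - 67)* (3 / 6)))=11* sqrt(3) / 273117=0.00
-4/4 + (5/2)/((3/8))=17/3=5.67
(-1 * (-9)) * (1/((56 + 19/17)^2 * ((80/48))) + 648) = 27493251363/4714205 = 5832.00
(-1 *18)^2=324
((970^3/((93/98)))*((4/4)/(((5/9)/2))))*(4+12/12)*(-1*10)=-5366517240000/31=-173113459354.84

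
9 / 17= 0.53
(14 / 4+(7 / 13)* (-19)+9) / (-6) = -59 / 156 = -0.38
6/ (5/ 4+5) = 24/ 25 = 0.96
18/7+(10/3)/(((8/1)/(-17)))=-379/84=-4.51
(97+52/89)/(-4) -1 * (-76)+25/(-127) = 2324217/45212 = 51.41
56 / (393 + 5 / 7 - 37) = 392 / 2497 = 0.16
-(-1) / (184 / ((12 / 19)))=3 / 874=0.00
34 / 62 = 0.55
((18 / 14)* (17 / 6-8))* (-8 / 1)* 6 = 2232 / 7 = 318.86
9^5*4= 236196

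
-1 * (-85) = 85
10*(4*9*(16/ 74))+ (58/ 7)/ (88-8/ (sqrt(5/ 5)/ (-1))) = 968753/ 12432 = 77.92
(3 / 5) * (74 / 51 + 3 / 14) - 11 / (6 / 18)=-38081 / 1190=-32.00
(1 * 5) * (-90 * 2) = -900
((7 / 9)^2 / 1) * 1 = 49 / 81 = 0.60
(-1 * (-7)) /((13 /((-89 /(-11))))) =623 /143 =4.36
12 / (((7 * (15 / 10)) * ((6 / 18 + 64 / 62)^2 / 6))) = 415152 / 112903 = 3.68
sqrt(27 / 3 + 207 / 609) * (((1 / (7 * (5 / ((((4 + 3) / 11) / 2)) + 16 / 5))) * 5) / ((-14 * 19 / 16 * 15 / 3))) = -40 * sqrt(96222) / 8936669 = -0.00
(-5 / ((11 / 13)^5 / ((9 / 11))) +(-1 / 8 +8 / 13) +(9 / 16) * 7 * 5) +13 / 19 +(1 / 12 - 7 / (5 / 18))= -13.69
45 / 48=15 / 16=0.94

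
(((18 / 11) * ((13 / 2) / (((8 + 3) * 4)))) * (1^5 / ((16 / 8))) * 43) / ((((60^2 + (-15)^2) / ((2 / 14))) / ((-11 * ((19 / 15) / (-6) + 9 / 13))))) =-24209 / 23562000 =-0.00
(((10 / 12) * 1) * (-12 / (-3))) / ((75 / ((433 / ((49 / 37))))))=32042 / 2205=14.53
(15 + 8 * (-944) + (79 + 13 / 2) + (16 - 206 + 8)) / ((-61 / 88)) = 671748 / 61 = 11012.26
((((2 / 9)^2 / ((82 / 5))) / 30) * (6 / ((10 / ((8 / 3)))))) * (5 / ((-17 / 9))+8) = 728 / 846855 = 0.00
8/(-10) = -4/5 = -0.80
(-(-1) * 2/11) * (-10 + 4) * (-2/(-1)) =-24/11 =-2.18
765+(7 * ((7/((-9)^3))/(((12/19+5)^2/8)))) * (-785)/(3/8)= 20043502055/25038963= 800.49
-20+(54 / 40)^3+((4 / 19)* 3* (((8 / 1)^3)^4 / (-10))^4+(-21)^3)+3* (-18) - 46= 1070435769529469910793714477087121345159369853 / 760000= 1408468117801934093149624000000000000000.00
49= 49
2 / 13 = 0.15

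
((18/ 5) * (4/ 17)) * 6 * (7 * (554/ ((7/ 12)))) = 2871936/ 85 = 33787.48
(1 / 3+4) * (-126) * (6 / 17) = -3276 / 17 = -192.71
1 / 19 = 0.05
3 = 3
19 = 19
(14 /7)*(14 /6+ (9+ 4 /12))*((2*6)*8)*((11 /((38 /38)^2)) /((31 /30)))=739200 /31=23845.16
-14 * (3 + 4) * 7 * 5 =-3430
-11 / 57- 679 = -38714 / 57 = -679.19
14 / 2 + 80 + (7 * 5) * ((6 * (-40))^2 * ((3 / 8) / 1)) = 756087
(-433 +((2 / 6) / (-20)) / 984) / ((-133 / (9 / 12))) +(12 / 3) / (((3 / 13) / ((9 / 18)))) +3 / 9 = 119792161 / 10469760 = 11.44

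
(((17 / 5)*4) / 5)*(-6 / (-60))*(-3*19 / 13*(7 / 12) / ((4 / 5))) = -2261 / 2600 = -0.87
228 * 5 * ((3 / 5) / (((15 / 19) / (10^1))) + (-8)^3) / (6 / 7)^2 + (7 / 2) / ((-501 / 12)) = -392113036 / 501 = -782660.75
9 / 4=2.25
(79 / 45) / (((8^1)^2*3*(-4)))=-79 / 34560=-0.00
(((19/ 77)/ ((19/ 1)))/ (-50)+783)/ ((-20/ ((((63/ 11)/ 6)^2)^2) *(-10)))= 83753214867/ 25768160000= 3.25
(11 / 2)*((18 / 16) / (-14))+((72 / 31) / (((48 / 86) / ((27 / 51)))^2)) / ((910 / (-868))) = -10246779 / 4207840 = -2.44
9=9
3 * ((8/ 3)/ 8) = 1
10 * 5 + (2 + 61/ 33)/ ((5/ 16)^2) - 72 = 14362/ 825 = 17.41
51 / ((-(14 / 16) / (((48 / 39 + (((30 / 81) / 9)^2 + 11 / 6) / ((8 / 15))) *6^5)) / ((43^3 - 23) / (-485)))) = 413479940592064 / 1191645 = 346982482.70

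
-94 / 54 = -1.74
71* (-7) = -497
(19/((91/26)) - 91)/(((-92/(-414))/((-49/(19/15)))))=566055/38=14896.18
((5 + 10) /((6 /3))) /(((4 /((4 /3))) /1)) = 5 /2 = 2.50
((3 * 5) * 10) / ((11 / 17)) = 2550 / 11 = 231.82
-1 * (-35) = 35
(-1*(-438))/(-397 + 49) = -73/58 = -1.26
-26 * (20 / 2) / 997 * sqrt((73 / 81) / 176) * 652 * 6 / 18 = -42380 * sqrt(803) / 296109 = -4.06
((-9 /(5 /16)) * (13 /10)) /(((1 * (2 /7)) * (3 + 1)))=-819 /25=-32.76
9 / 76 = 0.12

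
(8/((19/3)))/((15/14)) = 112/95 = 1.18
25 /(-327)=-25 /327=-0.08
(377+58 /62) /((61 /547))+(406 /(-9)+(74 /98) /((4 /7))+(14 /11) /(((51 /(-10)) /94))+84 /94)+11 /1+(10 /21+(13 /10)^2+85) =89545613970007 /26176498425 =3420.84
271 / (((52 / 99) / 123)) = 3299967 / 52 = 63460.90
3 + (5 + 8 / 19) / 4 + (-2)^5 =-2101 / 76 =-27.64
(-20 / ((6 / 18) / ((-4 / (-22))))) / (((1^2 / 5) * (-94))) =0.58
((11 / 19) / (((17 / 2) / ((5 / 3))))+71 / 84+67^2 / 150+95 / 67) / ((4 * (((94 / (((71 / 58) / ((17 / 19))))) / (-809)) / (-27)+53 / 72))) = 758915375069511 / 69470619067150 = 10.92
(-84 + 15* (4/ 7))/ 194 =-264/ 679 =-0.39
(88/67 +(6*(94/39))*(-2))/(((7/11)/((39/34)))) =-396792/7973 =-49.77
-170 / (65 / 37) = -1258 / 13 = -96.77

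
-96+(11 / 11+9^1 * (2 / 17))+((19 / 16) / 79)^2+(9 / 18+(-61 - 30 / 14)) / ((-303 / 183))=-1077409148373 / 19202708224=-56.11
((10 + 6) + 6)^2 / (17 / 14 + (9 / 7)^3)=332024 / 2291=144.93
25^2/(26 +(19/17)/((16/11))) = 170000/7281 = 23.35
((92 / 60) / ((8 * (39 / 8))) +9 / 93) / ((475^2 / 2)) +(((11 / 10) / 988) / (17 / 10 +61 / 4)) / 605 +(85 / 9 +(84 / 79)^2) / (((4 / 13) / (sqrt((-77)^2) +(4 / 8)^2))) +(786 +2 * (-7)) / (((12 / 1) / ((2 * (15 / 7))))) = 801451723473818472907 / 273466895728950000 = 2930.71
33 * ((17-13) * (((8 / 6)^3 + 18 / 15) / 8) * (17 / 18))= 45067 / 810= 55.64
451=451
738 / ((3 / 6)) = 1476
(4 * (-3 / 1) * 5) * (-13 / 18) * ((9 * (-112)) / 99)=-14560 / 33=-441.21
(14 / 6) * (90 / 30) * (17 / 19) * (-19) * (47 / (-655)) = 5593 / 655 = 8.54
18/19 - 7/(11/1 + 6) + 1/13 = 2572/4199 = 0.61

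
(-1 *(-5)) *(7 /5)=7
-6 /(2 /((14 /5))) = -42 /5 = -8.40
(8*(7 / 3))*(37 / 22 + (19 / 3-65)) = -105308 / 99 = -1063.72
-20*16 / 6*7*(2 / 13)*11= -24640 / 39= -631.79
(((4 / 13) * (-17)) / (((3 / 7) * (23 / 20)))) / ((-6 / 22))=104720 / 2691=38.91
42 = 42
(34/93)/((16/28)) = 119/186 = 0.64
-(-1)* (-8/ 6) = -4/ 3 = -1.33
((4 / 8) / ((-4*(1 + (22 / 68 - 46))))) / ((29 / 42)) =51 / 12586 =0.00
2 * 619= 1238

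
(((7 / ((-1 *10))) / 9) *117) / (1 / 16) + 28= -588 / 5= -117.60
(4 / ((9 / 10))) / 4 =10 / 9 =1.11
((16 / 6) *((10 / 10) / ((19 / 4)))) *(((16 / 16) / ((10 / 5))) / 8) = 2 / 57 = 0.04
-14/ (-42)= 1/ 3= 0.33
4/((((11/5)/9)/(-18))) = -3240/11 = -294.55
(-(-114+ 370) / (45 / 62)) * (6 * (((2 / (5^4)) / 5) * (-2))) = 2.71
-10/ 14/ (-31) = 5/ 217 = 0.02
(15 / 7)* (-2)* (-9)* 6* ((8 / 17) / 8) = 1620 / 119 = 13.61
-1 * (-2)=2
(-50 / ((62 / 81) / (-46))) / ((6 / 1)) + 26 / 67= 1040981 / 2077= 501.19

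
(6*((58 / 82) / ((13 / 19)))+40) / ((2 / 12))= 147756 / 533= 277.22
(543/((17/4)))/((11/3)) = 6516/187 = 34.84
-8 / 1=-8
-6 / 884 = -3 / 442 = -0.01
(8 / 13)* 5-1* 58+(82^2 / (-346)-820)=-2011408 / 2249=-894.36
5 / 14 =0.36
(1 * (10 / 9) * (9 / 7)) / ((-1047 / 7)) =-10 / 1047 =-0.01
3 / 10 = 0.30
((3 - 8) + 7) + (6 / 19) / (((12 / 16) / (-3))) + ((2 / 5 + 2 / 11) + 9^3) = 763183 / 1045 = 730.32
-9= -9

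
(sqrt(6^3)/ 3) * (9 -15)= -12 * sqrt(6)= -29.39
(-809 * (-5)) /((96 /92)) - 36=92171 /24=3840.46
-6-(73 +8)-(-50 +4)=-41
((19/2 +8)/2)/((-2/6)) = -105/4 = -26.25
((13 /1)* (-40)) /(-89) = 520 /89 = 5.84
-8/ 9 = -0.89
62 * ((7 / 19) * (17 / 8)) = 3689 / 76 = 48.54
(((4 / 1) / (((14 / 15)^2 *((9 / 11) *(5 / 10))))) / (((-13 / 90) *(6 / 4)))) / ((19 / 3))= -99000 / 12103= -8.18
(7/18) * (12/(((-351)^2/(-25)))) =-350/369603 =-0.00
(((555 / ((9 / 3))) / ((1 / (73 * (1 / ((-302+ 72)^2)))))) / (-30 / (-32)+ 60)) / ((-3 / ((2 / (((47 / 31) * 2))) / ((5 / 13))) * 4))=-83731 / 139854375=-0.00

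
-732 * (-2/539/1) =2.72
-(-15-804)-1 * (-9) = 828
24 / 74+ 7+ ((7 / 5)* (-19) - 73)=-17071 / 185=-92.28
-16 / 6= -8 / 3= -2.67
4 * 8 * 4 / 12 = 32 / 3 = 10.67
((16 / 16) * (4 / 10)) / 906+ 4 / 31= 9091 / 70215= 0.13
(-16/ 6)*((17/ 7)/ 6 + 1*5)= -908/ 63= -14.41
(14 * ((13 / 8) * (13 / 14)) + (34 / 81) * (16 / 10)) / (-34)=-70621 / 110160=-0.64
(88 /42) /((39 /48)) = 704 /273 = 2.58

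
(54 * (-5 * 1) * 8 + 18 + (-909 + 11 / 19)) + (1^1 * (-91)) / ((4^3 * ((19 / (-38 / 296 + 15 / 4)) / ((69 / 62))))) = -4255001557 / 1394752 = -3050.72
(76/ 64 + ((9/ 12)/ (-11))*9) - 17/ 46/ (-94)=109929/ 190256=0.58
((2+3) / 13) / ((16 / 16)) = 5 / 13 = 0.38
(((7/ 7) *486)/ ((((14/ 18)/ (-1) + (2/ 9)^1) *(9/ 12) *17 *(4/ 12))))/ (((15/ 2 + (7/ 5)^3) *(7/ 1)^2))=-874800/ 2133313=-0.41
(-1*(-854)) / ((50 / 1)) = 427 / 25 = 17.08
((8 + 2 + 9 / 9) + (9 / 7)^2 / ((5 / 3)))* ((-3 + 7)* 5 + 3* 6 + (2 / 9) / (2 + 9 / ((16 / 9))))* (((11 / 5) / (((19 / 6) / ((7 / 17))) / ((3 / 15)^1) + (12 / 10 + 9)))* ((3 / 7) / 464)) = 2765477 / 145183570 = 0.02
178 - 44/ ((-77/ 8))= 1278/ 7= 182.57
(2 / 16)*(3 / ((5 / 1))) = 3 / 40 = 0.08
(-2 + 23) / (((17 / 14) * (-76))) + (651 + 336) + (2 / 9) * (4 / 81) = 464709863 / 470934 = 986.78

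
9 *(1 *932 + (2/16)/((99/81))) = 738225/88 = 8388.92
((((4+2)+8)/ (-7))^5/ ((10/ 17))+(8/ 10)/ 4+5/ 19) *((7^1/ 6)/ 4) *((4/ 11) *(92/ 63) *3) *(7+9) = -1257088/ 3135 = -400.99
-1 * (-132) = 132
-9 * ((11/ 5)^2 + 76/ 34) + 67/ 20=-102557/ 1700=-60.33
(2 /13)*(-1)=-2 /13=-0.15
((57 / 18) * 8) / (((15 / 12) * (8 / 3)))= 38 / 5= 7.60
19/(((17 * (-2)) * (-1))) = 19/34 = 0.56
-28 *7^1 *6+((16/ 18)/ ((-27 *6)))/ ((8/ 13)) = -1714621/ 1458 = -1176.01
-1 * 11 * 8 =-88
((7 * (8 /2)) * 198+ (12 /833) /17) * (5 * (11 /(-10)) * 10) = -4317972780 /14161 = -304920.05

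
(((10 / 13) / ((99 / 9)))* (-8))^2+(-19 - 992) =-20667539 / 20449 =-1010.69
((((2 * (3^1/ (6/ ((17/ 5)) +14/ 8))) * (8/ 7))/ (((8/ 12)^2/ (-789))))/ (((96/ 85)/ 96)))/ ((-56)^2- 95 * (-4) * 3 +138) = -246262680/ 3692311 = -66.70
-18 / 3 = -6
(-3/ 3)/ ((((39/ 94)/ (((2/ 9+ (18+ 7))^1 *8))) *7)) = -170704/ 2457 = -69.48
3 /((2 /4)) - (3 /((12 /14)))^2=-6.25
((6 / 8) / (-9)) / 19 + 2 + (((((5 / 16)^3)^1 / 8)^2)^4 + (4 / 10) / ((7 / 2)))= 5595052941257657138139261134811944703403 / 2651809851590907166443095085259287429120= 2.11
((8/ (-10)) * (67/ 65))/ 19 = -268/ 6175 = -0.04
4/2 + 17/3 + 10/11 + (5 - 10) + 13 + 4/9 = 1685/99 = 17.02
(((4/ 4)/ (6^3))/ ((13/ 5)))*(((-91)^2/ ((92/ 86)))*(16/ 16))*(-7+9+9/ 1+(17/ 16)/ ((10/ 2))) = 356083/ 2304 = 154.55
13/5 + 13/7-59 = -1909/35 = -54.54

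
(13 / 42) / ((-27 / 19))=-247 / 1134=-0.22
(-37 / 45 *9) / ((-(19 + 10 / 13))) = 481 / 1285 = 0.37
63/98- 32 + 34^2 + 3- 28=15395/14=1099.64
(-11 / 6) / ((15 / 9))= -1.10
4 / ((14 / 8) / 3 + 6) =48 / 79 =0.61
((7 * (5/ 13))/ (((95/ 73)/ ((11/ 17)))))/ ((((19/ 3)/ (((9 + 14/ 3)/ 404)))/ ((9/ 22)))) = 188559/ 64463048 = 0.00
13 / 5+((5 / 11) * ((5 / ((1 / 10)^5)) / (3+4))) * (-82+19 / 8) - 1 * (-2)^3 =-142186917 / 55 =-2585216.67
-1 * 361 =-361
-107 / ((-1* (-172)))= -107 / 172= -0.62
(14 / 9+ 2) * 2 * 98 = 6272 / 9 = 696.89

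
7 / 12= 0.58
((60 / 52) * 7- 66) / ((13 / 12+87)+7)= -9036 / 14833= -0.61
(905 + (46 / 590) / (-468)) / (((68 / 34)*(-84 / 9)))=-124944277 / 2577120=-48.48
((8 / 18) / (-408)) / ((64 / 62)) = -31 / 29376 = -0.00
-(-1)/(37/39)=39/37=1.05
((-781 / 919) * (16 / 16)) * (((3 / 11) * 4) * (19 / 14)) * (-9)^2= -655614 / 6433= -101.91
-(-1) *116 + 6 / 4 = 235 / 2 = 117.50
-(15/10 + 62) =-127/2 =-63.50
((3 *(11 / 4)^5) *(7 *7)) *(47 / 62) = 1112701359 / 63488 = 17526.17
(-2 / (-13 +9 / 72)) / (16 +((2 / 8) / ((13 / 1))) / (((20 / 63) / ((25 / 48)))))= 53248 / 5495359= 0.01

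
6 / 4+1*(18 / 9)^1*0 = 3 / 2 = 1.50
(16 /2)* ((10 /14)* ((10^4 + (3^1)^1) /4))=14290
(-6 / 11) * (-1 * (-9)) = -54 / 11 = -4.91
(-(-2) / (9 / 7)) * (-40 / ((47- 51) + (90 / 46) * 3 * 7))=-12880 / 7677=-1.68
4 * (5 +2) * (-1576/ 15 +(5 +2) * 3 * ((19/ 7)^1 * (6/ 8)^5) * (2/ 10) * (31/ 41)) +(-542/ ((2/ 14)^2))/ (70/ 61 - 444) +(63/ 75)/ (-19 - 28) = -1411579022065751/ 499737388800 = -2824.64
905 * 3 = 2715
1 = 1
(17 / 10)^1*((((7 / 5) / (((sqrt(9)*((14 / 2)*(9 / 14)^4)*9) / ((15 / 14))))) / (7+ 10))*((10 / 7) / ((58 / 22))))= 4312 / 1712421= 0.00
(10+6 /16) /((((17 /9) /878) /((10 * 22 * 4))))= 72145260 /17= 4243838.82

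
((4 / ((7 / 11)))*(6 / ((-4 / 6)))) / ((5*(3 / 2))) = -264 / 35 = -7.54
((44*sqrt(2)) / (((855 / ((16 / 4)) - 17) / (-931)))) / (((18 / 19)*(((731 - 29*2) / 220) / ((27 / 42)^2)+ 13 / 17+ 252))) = -1.19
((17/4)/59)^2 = 0.01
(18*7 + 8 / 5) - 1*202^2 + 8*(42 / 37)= -7523454 / 185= -40667.32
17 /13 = 1.31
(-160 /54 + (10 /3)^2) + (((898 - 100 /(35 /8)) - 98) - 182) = 114022 /189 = 603.29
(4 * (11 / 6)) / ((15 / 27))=66 / 5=13.20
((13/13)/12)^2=1/144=0.01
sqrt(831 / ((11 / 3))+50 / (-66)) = sqrt(245982) / 33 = 15.03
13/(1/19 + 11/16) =3952/225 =17.56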